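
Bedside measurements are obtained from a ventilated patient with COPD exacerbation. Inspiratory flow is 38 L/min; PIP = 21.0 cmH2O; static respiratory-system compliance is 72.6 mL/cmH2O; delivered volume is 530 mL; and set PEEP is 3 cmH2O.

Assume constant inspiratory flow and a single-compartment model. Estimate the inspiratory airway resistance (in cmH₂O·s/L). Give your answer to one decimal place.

16.9

Flow: 38 L/min ÷ 60 = 0.6333 L/s.
Equation of motion (constant flow): PIP = Vt/C + R·V̇ + PEEP.
R·V̇ = PIP − Vt/C − PEEP = 21.0 − 530/72.6 − 3 = 21.0 − 7.3 − 3 = 10.7 cmH2O.
R = 10.7 / 0.6333 = 16.896 cmH2O·s/L.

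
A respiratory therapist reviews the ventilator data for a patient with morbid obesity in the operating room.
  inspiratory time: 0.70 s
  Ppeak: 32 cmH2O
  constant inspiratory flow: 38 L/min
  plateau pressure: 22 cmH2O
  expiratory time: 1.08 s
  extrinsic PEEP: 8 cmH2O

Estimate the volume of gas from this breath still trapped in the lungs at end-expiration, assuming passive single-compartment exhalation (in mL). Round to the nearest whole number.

51

Flow: 38 L/min ÷ 60 = 0.6333 L/s.
Vt = flow × Ti = 0.6333 L/s × 0.70 s × 1000 mL/L = 443.31 mL.
R = (PIP − Pplat)/V̇ = (32 − 22) / 0.6333 = 10.0/0.6333 = 15.79 cmH2O·s/L.
C = Vt/(Pplat − PEEP) = 443.31 / (22 − 8) = 443.31/14.0 = 31.665 mL/cmH2O.
τ = R × C = 15.79 × 0.03167 L/cmH2O = 0.5001 s.
Fraction remaining = e^(−Te/τ) = e^(−1.08/0.5001) = 0.1154.
Trapped volume = 443.31 × 0.1154 = 51.158 mL.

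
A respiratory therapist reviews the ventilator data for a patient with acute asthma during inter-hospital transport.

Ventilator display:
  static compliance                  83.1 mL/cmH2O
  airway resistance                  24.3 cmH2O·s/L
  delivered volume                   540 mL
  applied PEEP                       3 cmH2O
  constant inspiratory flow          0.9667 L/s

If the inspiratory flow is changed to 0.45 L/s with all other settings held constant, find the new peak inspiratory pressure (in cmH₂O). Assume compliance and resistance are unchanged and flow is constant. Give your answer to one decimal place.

PIP = Vt/C + R·V̇ + PEEP (constant-flow equation of motion).
Only the resistive term changes: ΔPIP = R × ΔV̇ = 24.3 × (0.45 − 0.9667) = 24.3 × -0.5167 = -12.556 cmH2O.
Original PIP = 540/83.1 + 24.3×0.9667 + 3 = 32.989 cmH2O; new PIP = 32.989 + (-12.556) = 20.433 cmH2O.

20.4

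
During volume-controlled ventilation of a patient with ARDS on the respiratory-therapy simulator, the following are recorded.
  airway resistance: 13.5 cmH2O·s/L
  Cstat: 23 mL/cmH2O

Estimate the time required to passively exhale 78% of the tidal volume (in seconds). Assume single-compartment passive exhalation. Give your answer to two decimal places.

τ = R × C = 13.5 × 23 mL/cmH2O = 13.5 × 0.023 L/cmH2O = 0.3105 s.
Exhaled fraction f = 1 − e^(−t/τ) → t = −τ·ln(1 − f) = −0.3105·ln(0.22) = 0.4701 s.

0.47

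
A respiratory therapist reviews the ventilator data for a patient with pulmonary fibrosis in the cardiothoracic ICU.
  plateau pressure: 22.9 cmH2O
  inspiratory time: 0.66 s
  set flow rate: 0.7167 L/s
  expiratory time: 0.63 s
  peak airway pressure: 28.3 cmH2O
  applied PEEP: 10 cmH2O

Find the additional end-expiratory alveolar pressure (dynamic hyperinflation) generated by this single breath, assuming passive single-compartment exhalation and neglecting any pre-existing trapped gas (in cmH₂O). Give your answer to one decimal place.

1.3

Vt = flow × Ti = 0.7167 L/s × 0.66 s × 1000 mL/L = 473.02 mL.
R = (PIP − Pplat)/V̇ = (28.3 − 22.9) / 0.7167 = 5.4/0.7167 = 7.535 cmH2O·s/L.
C = Vt/(Pplat − PEEP) = 473.02 / (22.9 − 10) = 473.02/12.9 = 36.668 mL/cmH2O.
τ = R × C = 7.535 × 0.03667 L/cmH2O = 0.2763 s.
Fraction remaining = e^(−Te/τ) = e^(−0.63/0.2763) = 0.1023; trapped volume = 473.02 × 0.1023 = 48.39 mL.
Additional alveolar pressure from trapping ≈ V_trapped / C = 48.39 / 36.668 = 1.32 cmH2O.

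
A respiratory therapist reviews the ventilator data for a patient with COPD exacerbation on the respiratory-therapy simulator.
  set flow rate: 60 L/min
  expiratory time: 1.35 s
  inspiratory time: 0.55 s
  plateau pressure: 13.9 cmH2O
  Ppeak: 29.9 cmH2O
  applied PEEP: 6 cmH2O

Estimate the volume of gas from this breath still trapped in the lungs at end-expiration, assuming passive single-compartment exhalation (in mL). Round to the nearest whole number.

Flow: 60 L/min ÷ 60 = 1 L/s.
Vt = flow × Ti = 1 L/s × 0.55 s × 1000 mL/L = 550.0 mL.
R = (PIP − Pplat)/V̇ = (29.9 − 13.9) / 1 = 16.0/1 = 16.0 cmH2O·s/L.
C = Vt/(Pplat − PEEP) = 550.0 / (13.9 − 6) = 550.0/7.9 = 69.62 mL/cmH2O.
τ = R × C = 16.0 × 0.06962 L/cmH2O = 1.114 s.
Fraction remaining = e^(−Te/τ) = e^(−1.35/1.114) = 0.2976.
Trapped volume = 550.0 × 0.2976 = 163.68 mL.

164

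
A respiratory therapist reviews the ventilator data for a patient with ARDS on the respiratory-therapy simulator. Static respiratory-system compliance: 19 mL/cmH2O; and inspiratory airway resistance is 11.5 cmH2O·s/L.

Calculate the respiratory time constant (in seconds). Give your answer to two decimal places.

0.22

τ = R × C = 11.5 × 19 mL/cmH2O = 11.5 × 0.019 L/cmH2O = 0.2185 s.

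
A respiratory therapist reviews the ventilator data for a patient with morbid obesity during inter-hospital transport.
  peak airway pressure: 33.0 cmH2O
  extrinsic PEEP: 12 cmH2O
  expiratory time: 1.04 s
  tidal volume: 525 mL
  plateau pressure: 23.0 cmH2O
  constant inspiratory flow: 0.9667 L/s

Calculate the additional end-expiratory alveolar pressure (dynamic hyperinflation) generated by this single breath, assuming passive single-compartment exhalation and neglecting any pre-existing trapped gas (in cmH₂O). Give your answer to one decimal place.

R = (PIP − Pplat)/V̇ = (33.0 − 23.0) / 0.9667 = 10.0/0.9667 = 10.344 cmH2O·s/L.
C = Vt/(Pplat − PEEP) = 525.0 / (23.0 − 12) = 525.0/11.0 = 47.727 mL/cmH2O.
τ = R × C = 10.344 × 0.04773 L/cmH2O = 0.4937 s.
Fraction remaining = e^(−Te/τ) = e^(−1.04/0.4937) = 0.1217; trapped volume = 525.0 × 0.1217 = 63.893 mL.
Additional alveolar pressure from trapping ≈ V_trapped / C = 63.893 / 47.727 = 1.339 cmH2O.

1.3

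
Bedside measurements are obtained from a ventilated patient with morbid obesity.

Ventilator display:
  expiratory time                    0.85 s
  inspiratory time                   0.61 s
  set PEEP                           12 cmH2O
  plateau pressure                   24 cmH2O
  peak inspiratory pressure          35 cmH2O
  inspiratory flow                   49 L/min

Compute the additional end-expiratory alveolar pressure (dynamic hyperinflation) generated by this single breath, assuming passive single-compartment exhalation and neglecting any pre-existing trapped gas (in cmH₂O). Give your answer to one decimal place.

2.6

Flow: 49 L/min ÷ 60 = 0.8167 L/s.
Vt = flow × Ti = 0.8167 L/s × 0.61 s × 1000 mL/L = 498.19 mL.
R = (PIP − Pplat)/V̇ = (35 − 24) / 0.8167 = 11.0/0.8167 = 13.469 cmH2O·s/L.
C = Vt/(Pplat − PEEP) = 498.19 / (24 − 12) = 498.19/12.0 = 41.516 mL/cmH2O.
τ = R × C = 13.469 × 0.04152 L/cmH2O = 0.5592 s.
Fraction remaining = e^(−Te/τ) = e^(−0.85/0.5592) = 0.2187; trapped volume = 498.19 × 0.2187 = 108.95 mL.
Additional alveolar pressure from trapping ≈ V_trapped / C = 108.95 / 41.516 = 2.624 cmH2O.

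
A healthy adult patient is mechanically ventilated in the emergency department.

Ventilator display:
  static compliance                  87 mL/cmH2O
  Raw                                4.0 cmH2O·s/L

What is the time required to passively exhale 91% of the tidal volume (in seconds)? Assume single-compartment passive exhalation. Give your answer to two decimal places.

τ = R × C = 4.0 × 87 mL/cmH2O = 4.0 × 0.087 L/cmH2O = 0.348 s.
Exhaled fraction f = 1 − e^(−t/τ) → t = −τ·ln(1 − f) = −0.348·ln(0.09) = 0.838 s.

0.84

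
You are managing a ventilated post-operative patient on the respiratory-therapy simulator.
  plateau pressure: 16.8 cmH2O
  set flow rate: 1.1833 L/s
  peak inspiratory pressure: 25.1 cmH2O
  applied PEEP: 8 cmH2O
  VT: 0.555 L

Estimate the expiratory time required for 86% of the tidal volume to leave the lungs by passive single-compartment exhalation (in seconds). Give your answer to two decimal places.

0.87

R = (PIP − Pplat)/V̇ = (25.1 − 16.8) / 1.1833 = 8.3/1.1833 = 7.014 cmH2O·s/L.
C = Vt/(Pplat − PEEP) = 555.0 / (16.8 − 8) = 555.0/8.8 = 63.068 mL/cmH2O.
τ = R × C = 7.014 × 0.06307 L/cmH2O = 0.4424 s.
t = −τ·ln(1 − 0.86) = −0.4424·ln(0.14) = 0.8698 s.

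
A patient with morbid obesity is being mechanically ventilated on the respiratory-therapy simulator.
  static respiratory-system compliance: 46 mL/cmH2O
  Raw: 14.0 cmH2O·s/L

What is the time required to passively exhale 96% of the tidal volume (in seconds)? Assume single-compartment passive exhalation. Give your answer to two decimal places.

2.07

τ = R × C = 14.0 × 46 mL/cmH2O = 14.0 × 0.046 L/cmH2O = 0.644 s.
Exhaled fraction f = 1 − e^(−t/τ) → t = −τ·ln(1 − f) = −0.644·ln(0.04) = 2.073 s.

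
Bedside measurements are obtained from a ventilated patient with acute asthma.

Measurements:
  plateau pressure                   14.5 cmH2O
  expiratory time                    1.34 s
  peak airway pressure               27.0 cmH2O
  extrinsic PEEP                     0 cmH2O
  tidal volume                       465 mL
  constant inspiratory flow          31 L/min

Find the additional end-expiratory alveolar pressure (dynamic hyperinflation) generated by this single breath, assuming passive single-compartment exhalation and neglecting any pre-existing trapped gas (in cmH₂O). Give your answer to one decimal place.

2.6

Flow: 31 L/min ÷ 60 = 0.5167 L/s.
R = (PIP − Pplat)/V̇ = (27.0 − 14.5) / 0.5167 = 12.5/0.5167 = 24.192 cmH2O·s/L.
C = Vt/(Pplat − PEEP) = 465.0 / (14.5 − 0) = 465.0/14.5 = 32.069 mL/cmH2O.
τ = R × C = 24.192 × 0.03207 L/cmH2O = 0.7758 s.
Fraction remaining = e^(−Te/τ) = e^(−1.34/0.7758) = 0.1778; trapped volume = 465.0 × 0.1778 = 82.677 mL.
Additional alveolar pressure from trapping ≈ V_trapped / C = 82.677 / 32.069 = 2.578 cmH2O.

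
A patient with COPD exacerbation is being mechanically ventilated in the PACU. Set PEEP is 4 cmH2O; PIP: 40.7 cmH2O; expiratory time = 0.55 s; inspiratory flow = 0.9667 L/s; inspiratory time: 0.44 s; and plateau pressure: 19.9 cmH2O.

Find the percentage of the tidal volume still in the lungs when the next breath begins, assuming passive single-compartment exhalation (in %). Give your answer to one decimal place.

38.5

Vt = flow × Ti = 0.9667 L/s × 0.44 s × 1000 mL/L = 425.35 mL.
R = (PIP − Pplat)/V̇ = (40.7 − 19.9) / 0.9667 = 20.8/0.9667 = 21.516 cmH2O·s/L.
C = Vt/(Pplat − PEEP) = 425.35 / (19.9 − 4) = 425.35/15.9 = 26.752 mL/cmH2O.
τ = R × C = 21.516 × 0.02675 L/cmH2O = 0.5756 s.
Fraction remaining at end-expiration = e^(−Te/τ) = e^(−0.55/0.5756) = 0.3846 → 38.46%.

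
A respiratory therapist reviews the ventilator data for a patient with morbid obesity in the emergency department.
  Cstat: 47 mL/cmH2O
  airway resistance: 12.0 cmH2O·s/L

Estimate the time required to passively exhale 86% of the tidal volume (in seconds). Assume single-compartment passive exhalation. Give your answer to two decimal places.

τ = R × C = 12.0 × 47 mL/cmH2O = 12.0 × 0.047 L/cmH2O = 0.564 s.
Exhaled fraction f = 1 − e^(−t/τ) → t = −τ·ln(1 − f) = −0.564·ln(0.14) = 1.109 s.

1.11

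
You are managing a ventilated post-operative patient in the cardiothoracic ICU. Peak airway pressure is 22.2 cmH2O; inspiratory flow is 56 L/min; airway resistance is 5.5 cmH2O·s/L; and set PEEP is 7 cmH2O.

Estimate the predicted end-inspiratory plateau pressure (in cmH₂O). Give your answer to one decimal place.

Flow: 56 L/min ÷ 60 = 0.9333 L/s.
Pplat = PIP − Raw × flow = 22.2 − 5.5 × 0.9333 = 22.2 − 5.133 = 17.067 cmH2O.

17.1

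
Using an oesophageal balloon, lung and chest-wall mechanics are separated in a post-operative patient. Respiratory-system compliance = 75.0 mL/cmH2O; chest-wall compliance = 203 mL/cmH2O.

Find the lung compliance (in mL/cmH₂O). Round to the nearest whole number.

119

1/CL = 1/Crs − 1/Ccw.
1/CL = 1/75.0 − 1/203 = 0.008407.
CL = 118.95 mL/cmH2O.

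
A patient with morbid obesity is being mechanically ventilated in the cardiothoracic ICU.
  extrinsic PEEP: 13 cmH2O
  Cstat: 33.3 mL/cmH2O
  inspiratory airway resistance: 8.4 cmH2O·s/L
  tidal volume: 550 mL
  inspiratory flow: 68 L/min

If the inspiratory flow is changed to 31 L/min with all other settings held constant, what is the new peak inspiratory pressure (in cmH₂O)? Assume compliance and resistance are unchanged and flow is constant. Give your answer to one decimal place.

33.9

Flow: 68 L/min ÷ 60 = 1.1333 L/s.
New flow: 31 L/min ÷ 60 = 0.5167 L/s.
PIP = Vt/C + R·V̇ + PEEP (constant-flow equation of motion).
Only the resistive term changes: ΔPIP = R × ΔV̇ = 8.4 × (0.5167 − 1.1333) = 8.4 × -0.6166 = -5.179 cmH2O.
Original PIP = 550/33.3 + 8.4×1.1333 + 13 = 39.036 cmH2O; new PIP = 39.036 + (-5.179) = 33.857 cmH2O.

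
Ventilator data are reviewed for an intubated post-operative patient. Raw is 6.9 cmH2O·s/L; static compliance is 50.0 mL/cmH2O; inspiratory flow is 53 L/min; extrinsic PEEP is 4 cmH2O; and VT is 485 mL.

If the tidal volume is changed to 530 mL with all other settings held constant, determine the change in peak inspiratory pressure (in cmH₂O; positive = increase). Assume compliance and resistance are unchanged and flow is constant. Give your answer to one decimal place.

0.9

PIP = Vt/C + R·V̇ + PEEP (constant-flow equation of motion).
Only the elastic term changes: ΔPIP = ΔVt / C = (530 − 485) / 50.0 = 0.9 cmH2O.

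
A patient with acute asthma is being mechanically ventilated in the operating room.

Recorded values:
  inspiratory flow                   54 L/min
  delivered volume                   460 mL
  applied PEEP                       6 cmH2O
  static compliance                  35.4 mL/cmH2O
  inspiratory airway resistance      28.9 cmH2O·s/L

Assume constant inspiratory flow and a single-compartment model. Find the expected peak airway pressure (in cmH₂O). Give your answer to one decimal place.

Flow: 54 L/min ÷ 60 = 0.9 L/s.
Equation of motion (constant flow): PIP = Vt/C + R·V̇ + PEEP.
PIP = 460/35.4 + 28.9×0.9 + 6 = 12.994 + 26.01 + 6 = 45.004 cmH2O.

45.0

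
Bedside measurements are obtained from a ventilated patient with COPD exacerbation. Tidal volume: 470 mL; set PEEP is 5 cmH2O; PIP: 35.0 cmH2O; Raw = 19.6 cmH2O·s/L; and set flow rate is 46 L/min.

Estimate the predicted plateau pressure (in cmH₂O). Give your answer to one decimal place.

20.0

Flow: 46 L/min ÷ 60 = 0.7667 L/s.
Pplat = PIP − Raw × flow = 35.0 − 19.6 × 0.7667 = 35.0 − 15.027 = 19.973 cmH2O.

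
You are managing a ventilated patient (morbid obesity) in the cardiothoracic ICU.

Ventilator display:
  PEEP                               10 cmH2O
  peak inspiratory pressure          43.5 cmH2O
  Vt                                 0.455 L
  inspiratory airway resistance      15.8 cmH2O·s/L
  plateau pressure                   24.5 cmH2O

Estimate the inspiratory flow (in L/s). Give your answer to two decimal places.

1.20

flow = (PIP − Pplat) / Raw = 19.0 / 15.8 = 1.203 L/s.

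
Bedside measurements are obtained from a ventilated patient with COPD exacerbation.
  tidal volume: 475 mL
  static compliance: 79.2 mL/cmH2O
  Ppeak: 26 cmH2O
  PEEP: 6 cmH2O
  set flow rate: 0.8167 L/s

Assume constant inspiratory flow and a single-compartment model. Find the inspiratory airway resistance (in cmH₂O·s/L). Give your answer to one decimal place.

Equation of motion (constant flow): PIP = Vt/C + R·V̇ + PEEP.
R·V̇ = PIP − Vt/C − PEEP = 26 − 475/79.2 − 6 = 26 − 5.997 − 6 = 14.003 cmH2O.
R = 14.003 / 0.8167 = 17.146 cmH2O·s/L.

17.1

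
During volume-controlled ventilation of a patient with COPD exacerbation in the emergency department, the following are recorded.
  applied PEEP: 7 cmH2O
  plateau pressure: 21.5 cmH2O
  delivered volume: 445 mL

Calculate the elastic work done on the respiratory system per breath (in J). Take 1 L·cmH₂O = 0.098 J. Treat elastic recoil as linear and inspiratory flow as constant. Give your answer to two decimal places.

Elastic work ≈ ½ × (Pplat − PEEP) × Vt = 0.5 × (21.5 − 7) × 0.445 L = 0.5 × 14.5 × 0.445 = 3.226 L·cmH2O.
× 0.098 J/(L·cmH2O) → 0.3161 J.

0.32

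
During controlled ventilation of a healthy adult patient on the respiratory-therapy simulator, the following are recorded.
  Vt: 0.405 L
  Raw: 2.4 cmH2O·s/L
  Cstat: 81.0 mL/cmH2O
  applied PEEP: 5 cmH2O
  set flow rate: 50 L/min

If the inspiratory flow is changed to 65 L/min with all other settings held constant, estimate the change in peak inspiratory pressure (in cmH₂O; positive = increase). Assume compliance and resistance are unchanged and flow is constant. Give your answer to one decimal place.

Flow: 50 L/min ÷ 60 = 0.8333 L/s.
New flow: 65 L/min ÷ 60 = 1.0833 L/s.
PIP = Vt/C + R·V̇ + PEEP (constant-flow equation of motion).
Only the resistive term changes: ΔPIP = R × ΔV̇ = 2.4 × (1.0833 − 0.8333) = 2.4 × 0.25 = 0.6 cmH2O.

0.6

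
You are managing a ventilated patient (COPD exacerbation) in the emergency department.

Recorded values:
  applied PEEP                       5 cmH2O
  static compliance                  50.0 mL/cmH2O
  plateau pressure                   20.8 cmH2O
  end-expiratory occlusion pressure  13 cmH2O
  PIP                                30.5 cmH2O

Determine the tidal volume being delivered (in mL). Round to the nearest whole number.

390

End-expiratory occlusion gives total PEEP = 13 cmH2O (intrinsic PEEP = 13 − 5 = 8). Use total PEEP for the elastic gradient.
Vt = Cstat × (Pplat − PEEPtotal) = 50.0 × (20.8 − 13) = 50.0 × 7.8 = 390.0 mL.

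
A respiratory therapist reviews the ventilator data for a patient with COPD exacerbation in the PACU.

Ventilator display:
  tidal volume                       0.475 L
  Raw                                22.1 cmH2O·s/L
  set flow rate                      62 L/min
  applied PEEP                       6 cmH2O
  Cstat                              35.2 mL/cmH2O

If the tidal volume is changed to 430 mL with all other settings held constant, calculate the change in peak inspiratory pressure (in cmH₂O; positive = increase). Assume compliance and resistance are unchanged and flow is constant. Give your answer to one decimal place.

PIP = Vt/C + R·V̇ + PEEP (constant-flow equation of motion).
Only the elastic term changes: ΔPIP = ΔVt / C = (430 − 475) / 35.2 = -1.278 cmH2O.

-1.3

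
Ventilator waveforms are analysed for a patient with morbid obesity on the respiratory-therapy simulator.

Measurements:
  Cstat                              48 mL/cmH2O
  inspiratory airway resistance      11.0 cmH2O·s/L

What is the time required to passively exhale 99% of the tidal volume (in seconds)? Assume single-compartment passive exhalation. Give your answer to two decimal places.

2.43

τ = R × C = 11.0 × 48 mL/cmH2O = 11.0 × 0.048 L/cmH2O = 0.528 s.
Exhaled fraction f = 1 − e^(−t/τ) → t = −τ·ln(1 − f) = −0.528·ln(0.01) = 2.432 s.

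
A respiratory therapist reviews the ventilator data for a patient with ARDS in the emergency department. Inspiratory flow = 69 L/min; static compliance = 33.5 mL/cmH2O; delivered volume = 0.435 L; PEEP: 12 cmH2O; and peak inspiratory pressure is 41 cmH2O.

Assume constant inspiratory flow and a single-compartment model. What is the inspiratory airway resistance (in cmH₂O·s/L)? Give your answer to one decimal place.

13.9

Flow: 69 L/min ÷ 60 = 1.15 L/s.
Equation of motion (constant flow): PIP = Vt/C + R·V̇ + PEEP.
R·V̇ = PIP − Vt/C − PEEP = 41 − 435/33.5 − 12 = 41 − 12.985 − 12 = 16.015 cmH2O.
R = 16.015 / 1.15 = 13.926 cmH2O·s/L.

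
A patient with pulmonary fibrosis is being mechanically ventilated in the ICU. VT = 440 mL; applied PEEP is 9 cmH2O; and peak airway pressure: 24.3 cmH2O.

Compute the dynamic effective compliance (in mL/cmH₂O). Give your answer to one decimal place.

28.8

Dynamic compliance = Vt / (PIP − PEEP) = 440 / (24.3 − 9) = 440 / 15.3 = 28.758 mL/cmH2O.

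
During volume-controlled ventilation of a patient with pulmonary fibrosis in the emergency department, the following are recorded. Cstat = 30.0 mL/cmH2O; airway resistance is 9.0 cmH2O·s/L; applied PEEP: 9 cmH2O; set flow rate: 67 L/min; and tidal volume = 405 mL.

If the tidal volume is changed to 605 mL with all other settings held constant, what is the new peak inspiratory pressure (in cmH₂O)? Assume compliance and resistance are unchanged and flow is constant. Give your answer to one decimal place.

Flow: 67 L/min ÷ 60 = 1.1167 L/s.
PIP = Vt/C + R·V̇ + PEEP (constant-flow equation of motion).
Only the elastic term changes: ΔPIP = ΔVt / C = (605 − 405) / 30.0 = 6.667 cmH2O.
Original PIP = 405/30.0 + 9.0×1.1167 + 9 = 32.55 cmH2O; new PIP = 32.55 + (6.667) = 39.217 cmH2O.

39.2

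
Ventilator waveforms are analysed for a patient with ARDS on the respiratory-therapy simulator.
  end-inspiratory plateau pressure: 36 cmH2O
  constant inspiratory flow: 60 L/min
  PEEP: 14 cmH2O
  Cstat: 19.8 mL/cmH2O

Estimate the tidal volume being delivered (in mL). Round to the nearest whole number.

436

Vt = Cstat × (Pplat − PEEP) = 19.8 × (36 − 14) = 19.8 × 22.0 = 435.6 mL.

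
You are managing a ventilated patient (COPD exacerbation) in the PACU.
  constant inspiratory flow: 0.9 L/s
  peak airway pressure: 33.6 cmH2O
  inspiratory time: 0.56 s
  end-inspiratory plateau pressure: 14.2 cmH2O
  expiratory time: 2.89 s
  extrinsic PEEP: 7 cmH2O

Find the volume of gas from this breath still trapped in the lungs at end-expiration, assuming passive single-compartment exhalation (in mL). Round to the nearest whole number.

Vt = flow × Ti = 0.9 L/s × 0.56 s × 1000 mL/L = 504.0 mL.
R = (PIP − Pplat)/V̇ = (33.6 − 14.2) / 0.9 = 19.4/0.9 = 21.556 cmH2O·s/L.
C = Vt/(Pplat − PEEP) = 504.0 / (14.2 − 7) = 504.0/7.2 = 70.0 mL/cmH2O.
τ = R × C = 21.556 × 0.07 L/cmH2O = 1.509 s.
Fraction remaining = e^(−Te/τ) = e^(−2.89/1.509) = 0.1473.
Trapped volume = 504.0 × 0.1473 = 74.239 mL.

74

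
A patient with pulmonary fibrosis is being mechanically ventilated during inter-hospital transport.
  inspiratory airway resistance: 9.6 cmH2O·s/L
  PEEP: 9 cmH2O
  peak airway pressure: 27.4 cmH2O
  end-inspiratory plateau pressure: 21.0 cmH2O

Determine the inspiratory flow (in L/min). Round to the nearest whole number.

flow = (PIP − Pplat) / Raw = (27.4 − 21.0) / 9.6 = 0.6667 L/s × 60 = 40.002 L/min.

40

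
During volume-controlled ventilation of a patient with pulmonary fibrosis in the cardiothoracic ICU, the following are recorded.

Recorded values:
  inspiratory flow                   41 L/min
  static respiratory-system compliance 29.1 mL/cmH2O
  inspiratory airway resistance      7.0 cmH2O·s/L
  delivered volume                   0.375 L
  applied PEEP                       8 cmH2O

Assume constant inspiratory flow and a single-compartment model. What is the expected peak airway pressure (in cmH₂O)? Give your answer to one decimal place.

25.7

Flow: 41 L/min ÷ 60 = 0.6833 L/s.
Equation of motion (constant flow): PIP = Vt/C + R·V̇ + PEEP.
PIP = 375/29.1 + 7.0×0.6833 + 8 = 12.887 + 4.783 + 8 = 25.67 cmH2O.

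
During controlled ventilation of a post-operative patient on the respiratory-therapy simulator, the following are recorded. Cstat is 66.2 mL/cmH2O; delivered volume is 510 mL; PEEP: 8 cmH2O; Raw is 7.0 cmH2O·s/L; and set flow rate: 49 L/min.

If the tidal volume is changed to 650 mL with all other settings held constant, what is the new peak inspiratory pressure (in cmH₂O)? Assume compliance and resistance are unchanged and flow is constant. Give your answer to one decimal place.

Flow: 49 L/min ÷ 60 = 0.8167 L/s.
PIP = Vt/C + R·V̇ + PEEP (constant-flow equation of motion).
Only the elastic term changes: ΔPIP = ΔVt / C = (650 − 510) / 66.2 = 2.115 cmH2O.
Original PIP = 510/66.2 + 7.0×0.8167 + 8 = 21.421 cmH2O; new PIP = 21.421 + (2.115) = 23.536 cmH2O.

23.5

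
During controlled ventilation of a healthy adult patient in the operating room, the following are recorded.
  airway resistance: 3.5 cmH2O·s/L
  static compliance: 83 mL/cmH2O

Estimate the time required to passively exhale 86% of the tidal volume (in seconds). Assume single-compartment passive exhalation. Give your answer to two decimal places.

τ = R × C = 3.5 × 83 mL/cmH2O = 3.5 × 0.083 L/cmH2O = 0.2905 s.
Exhaled fraction f = 1 − e^(−t/τ) → t = −τ·ln(1 − f) = −0.2905·ln(0.14) = 0.5712 s.

0.57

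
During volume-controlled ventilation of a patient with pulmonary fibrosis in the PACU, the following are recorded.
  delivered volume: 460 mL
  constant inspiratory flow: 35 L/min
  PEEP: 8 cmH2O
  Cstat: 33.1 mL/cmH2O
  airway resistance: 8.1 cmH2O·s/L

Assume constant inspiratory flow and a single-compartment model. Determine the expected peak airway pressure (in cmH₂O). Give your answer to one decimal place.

26.6

Flow: 35 L/min ÷ 60 = 0.5833 L/s.
Equation of motion (constant flow): PIP = Vt/C + R·V̇ + PEEP.
PIP = 460/33.1 + 8.1×0.5833 + 8 = 13.897 + 4.725 + 8 = 26.622 cmH2O.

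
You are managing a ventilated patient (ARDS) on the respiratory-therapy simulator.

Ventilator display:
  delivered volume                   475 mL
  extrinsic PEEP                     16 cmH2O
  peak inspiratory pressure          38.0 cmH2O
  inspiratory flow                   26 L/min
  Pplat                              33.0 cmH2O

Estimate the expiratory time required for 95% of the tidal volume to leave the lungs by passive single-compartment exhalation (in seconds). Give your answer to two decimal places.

0.97

Flow: 26 L/min ÷ 60 = 0.4333 L/s.
R = (PIP − Pplat)/V̇ = (38.0 − 33.0) / 0.4333 = 5.0/0.4333 = 11.539 cmH2O·s/L.
C = Vt/(Pplat − PEEP) = 475.0 / (33.0 − 16) = 475.0/17.0 = 27.941 mL/cmH2O.
τ = R × C = 11.539 × 0.02794 L/cmH2O = 0.3224 s.
t = −τ·ln(1 − 0.95) = −0.3224·ln(0.05) = 0.9658 s.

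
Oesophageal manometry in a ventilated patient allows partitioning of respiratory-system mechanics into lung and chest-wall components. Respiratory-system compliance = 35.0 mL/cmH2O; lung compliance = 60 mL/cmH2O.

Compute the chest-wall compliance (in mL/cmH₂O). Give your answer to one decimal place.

84.0

1/Ccw = 1/Crs − 1/CL.
1/Ccw = 1/35.0 − 1/60 = 0.0119.
Ccw = 84.034 mL/cmH2O.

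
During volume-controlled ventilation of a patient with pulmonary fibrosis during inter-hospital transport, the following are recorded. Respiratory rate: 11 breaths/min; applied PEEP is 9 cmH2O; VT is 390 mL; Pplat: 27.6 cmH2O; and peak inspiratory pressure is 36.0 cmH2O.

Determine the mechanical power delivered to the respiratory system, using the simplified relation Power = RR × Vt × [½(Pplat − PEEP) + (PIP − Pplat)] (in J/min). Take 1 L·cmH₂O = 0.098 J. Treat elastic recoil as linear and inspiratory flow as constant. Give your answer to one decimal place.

Per-breath work = Vt × [½(Pplat−PEEP) + (PIP−Pplat)] = 0.390 × [0.5×18.6 + 8.4] = 0.390 × 17.7 = 6.903 L·cmH2O.
Power = 11 × 6.903 = 75.933 L·cmH2O/min.
× 0.098 J/(L·cmH2O) → 7.441 J/min.

7.4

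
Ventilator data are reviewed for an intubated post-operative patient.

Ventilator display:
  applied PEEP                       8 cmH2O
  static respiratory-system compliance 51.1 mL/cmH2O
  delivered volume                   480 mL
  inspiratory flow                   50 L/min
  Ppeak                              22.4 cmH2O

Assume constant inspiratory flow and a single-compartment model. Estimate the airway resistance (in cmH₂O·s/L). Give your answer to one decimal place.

Flow: 50 L/min ÷ 60 = 0.8333 L/s.
Equation of motion (constant flow): PIP = Vt/C + R·V̇ + PEEP.
R·V̇ = PIP − Vt/C − PEEP = 22.4 − 480/51.1 − 8 = 22.4 − 9.393 − 8 = 5.007 cmH2O.
R = 5.007 / 0.8333 = 6.009 cmH2O·s/L.

6.0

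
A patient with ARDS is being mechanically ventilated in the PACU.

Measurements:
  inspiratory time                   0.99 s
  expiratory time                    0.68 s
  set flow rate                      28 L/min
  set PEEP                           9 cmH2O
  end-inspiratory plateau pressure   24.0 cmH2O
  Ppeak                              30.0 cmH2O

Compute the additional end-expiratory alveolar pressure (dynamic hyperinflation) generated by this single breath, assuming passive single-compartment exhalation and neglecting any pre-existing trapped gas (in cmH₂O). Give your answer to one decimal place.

2.7

Flow: 28 L/min ÷ 60 = 0.4667 L/s.
Vt = flow × Ti = 0.4667 L/s × 0.99 s × 1000 mL/L = 462.03 mL.
R = (PIP − Pplat)/V̇ = (30.0 − 24.0) / 0.4667 = 6.0/0.4667 = 12.856 cmH2O·s/L.
C = Vt/(Pplat − PEEP) = 462.03 / (24.0 − 9) = 462.03/15.0 = 30.802 mL/cmH2O.
τ = R × C = 12.856 × 0.0308 L/cmH2O = 0.396 s.
Fraction remaining = e^(−Te/τ) = e^(−0.68/0.396) = 0.1796; trapped volume = 462.03 × 0.1796 = 82.981 mL.
Additional alveolar pressure from trapping ≈ V_trapped / C = 82.981 / 30.802 = 2.694 cmH2O.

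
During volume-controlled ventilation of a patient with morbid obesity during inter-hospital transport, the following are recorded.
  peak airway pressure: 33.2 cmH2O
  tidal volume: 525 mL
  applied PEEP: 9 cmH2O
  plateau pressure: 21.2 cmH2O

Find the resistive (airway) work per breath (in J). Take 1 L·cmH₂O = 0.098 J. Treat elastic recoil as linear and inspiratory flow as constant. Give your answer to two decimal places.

With constant inspiratory flow the resistive pressure is constant at PIP − Pplat = 33.2 − 21.2 = 12.0 cmH2O, so resistive work = 12.0 × 0.525 = 6.3 L·cmH2O.
× 0.098 J/(L·cmH2O) → 0.6174 J.

0.62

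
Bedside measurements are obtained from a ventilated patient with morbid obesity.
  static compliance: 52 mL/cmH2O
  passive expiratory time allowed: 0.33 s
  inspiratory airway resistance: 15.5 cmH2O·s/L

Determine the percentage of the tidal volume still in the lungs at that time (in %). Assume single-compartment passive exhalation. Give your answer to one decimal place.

66.4

τ = R × C = 15.5 × 52 mL/cmH2O = 15.5 × 0.052 L/cmH2O = 0.806 s.
Passive exhalation: V(t)/V₀ = e^(−t/τ) = e^(−0.33/0.806) = 0.664.
Fraction remaining = 0.664 → 66.4%.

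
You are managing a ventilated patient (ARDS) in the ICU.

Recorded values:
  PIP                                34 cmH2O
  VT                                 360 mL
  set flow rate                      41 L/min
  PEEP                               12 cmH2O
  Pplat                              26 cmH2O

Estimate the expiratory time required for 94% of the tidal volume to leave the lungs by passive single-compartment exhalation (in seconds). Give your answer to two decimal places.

Flow: 41 L/min ÷ 60 = 0.6833 L/s.
R = (PIP − Pplat)/V̇ = (34 − 26) / 0.6833 = 8.0/0.6833 = 11.708 cmH2O·s/L.
C = Vt/(Pplat − PEEP) = 360.0 / (26 − 12) = 360.0/14.0 = 25.714 mL/cmH2O.
τ = R × C = 11.708 × 0.02571 L/cmH2O = 0.301 s.
t = −τ·ln(1 − 0.94) = −0.301·ln(0.06) = 0.8468 s.

0.85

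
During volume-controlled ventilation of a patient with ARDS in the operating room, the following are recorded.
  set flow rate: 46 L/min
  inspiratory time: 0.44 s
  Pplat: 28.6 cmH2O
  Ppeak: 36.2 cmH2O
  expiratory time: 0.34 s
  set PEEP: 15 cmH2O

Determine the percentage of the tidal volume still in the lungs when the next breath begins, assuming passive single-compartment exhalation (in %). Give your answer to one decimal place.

Flow: 46 L/min ÷ 60 = 0.7667 L/s.
Vt = flow × Ti = 0.7667 L/s × 0.44 s × 1000 mL/L = 337.35 mL.
R = (PIP − Pplat)/V̇ = (36.2 − 28.6) / 0.7667 = 7.6/0.7667 = 9.913 cmH2O·s/L.
C = Vt/(Pplat − PEEP) = 337.35 / (28.6 − 15) = 337.35/13.6 = 24.805 mL/cmH2O.
τ = R × C = 9.913 × 0.02481 L/cmH2O = 0.2459 s.
Fraction remaining at end-expiration = e^(−Te/τ) = e^(−0.34/0.2459) = 0.2509 → 25.09%.

25.1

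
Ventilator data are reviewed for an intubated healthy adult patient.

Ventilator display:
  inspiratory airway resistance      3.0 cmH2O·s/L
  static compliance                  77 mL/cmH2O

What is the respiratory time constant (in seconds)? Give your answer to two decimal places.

τ = R × C = 3.0 × 77 mL/cmH2O = 3.0 × 0.077 L/cmH2O = 0.231 s.

0.23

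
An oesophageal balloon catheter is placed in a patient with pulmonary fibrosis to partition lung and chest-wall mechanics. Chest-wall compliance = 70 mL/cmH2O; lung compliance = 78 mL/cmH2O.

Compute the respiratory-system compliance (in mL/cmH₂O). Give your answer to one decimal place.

Lung and chest wall are elastances in series: 1/Crs = 1/CL + 1/Ccw.
1/Crs = 1/78 + 1/70 = 0.02711.
Crs = 36.887 mL/cmH2O.

36.9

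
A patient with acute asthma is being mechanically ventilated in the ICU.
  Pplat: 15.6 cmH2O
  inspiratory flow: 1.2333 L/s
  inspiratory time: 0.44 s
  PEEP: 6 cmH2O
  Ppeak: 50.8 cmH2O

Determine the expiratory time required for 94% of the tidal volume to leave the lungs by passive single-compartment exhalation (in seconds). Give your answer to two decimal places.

4.54

Vt = flow × Ti = 1.2333 L/s × 0.44 s × 1000 mL/L = 542.65 mL.
R = (PIP − Pplat)/V̇ = (50.8 − 15.6) / 1.2333 = 35.2/1.2333 = 28.541 cmH2O·s/L.
C = Vt/(Pplat − PEEP) = 542.65 / (15.6 − 6) = 542.65/9.6 = 56.526 mL/cmH2O.
τ = R × C = 28.541 × 0.05653 L/cmH2O = 1.613 s.
t = −τ·ln(1 − 0.94) = −1.613·ln(0.06) = 4.538 s.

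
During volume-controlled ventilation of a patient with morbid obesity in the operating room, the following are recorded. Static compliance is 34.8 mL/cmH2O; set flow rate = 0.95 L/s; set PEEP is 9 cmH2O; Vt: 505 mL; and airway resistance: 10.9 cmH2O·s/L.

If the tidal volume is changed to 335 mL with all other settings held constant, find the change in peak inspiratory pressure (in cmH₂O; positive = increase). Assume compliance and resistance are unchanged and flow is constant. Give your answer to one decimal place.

PIP = Vt/C + R·V̇ + PEEP (constant-flow equation of motion).
Only the elastic term changes: ΔPIP = ΔVt / C = (335 − 505) / 34.8 = -4.885 cmH2O.

-4.9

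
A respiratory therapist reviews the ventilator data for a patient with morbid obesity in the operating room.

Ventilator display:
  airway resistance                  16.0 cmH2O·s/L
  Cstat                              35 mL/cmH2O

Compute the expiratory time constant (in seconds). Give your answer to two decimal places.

τ = R × C = 16.0 × 35 mL/cmH2O = 16.0 × 0.035 L/cmH2O = 0.56 s.

0.56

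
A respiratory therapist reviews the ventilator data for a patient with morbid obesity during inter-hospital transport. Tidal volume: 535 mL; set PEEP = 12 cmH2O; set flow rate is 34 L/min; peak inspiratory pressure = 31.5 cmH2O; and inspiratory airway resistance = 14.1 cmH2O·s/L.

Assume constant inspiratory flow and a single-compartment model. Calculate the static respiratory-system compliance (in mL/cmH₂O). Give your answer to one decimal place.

Flow: 34 L/min ÷ 60 = 0.5667 L/s.
Equation of motion (constant flow): PIP = Vt/C + R·V̇ + PEEP.
Vt/C = PIP − R·V̇ − PEEP = 31.5 − 14.1×0.5667 − 12 = 31.5 − 7.99 − 12 = 11.51 cmH2O.
C = Vt / 11.51 = 535 / 11.51 = 46.481 mL/cmH2O.

46.5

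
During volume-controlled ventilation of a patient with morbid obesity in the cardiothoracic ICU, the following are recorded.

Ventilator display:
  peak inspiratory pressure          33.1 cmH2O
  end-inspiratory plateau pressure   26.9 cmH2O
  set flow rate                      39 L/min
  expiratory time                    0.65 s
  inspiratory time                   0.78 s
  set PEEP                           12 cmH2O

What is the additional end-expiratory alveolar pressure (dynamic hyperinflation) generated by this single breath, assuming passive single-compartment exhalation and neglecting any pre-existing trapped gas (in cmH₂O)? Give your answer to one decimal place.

Flow: 39 L/min ÷ 60 = 0.65 L/s.
Vt = flow × Ti = 0.65 L/s × 0.78 s × 1000 mL/L = 507.0 mL.
R = (PIP − Pplat)/V̇ = (33.1 − 26.9) / 0.65 = 6.2/0.65 = 9.538 cmH2O·s/L.
C = Vt/(Pplat − PEEP) = 507.0 / (26.9 − 12) = 507.0/14.9 = 34.027 mL/cmH2O.
τ = R × C = 9.538 × 0.03403 L/cmH2O = 0.3246 s.
Fraction remaining = e^(−Te/τ) = e^(−0.65/0.3246) = 0.135; trapped volume = 507.0 × 0.135 = 68.445 mL.
Additional alveolar pressure from trapping ≈ V_trapped / C = 68.445 / 34.027 = 2.011 cmH2O.

2.0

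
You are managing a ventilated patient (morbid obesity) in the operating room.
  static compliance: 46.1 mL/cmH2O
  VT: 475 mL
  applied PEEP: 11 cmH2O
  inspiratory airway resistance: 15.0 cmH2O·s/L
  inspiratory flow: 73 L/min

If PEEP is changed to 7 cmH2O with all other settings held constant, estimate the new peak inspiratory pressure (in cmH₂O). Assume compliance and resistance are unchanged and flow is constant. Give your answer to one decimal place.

35.6

Flow: 73 L/min ÷ 60 = 1.2167 L/s.
PIP = Vt/C + R·V̇ + PEEP (constant-flow equation of motion).
Only the baseline term changes: ΔPIP = ΔPEEP = 7 − 11 = -4.0 cmH2O.
Original PIP = 475/46.1 + 15.0×1.2167 + 11 = 39.554 cmH2O; new PIP = 39.554 + (-4.0) = 35.554 cmH2O.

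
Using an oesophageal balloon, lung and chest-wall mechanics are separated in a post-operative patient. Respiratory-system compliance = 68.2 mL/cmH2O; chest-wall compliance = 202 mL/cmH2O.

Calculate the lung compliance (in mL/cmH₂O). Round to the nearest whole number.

1/CL = 1/Crs − 1/Ccw.
1/CL = 1/68.2 − 1/202 = 0.009712.
CL = 102.97 mL/cmH2O.

103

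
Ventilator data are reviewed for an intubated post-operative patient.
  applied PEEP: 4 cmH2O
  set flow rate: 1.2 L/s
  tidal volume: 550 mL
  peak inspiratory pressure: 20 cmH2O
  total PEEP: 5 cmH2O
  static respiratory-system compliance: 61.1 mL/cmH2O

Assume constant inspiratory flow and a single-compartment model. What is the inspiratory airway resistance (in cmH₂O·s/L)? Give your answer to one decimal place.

5.0

Total PEEP = 5 cmH2O (set 4 + intrinsic 1); this is the baseline alveolar pressure.
Equation of motion (constant flow): PIP = Vt/C + R·V̇ + PEEP.
R·V̇ = PIP − Vt/C − PEEP = 20 − 550/61.1 − 5 = 20 − 9.002 − 5 = 5.998 cmH2O.
R = 5.998 / 1.2 = 4.998 cmH2O·s/L.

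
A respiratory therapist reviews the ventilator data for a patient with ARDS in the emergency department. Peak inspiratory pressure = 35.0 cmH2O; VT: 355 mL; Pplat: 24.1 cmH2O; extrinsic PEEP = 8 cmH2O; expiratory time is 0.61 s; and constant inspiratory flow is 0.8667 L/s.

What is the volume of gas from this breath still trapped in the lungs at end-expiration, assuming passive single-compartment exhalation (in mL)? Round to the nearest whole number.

39

R = (PIP − Pplat)/V̇ = (35.0 − 24.1) / 0.8667 = 10.9/0.8667 = 12.576 cmH2O·s/L.
C = Vt/(Pplat − PEEP) = 355.0 / (24.1 − 8) = 355.0/16.1 = 22.05 mL/cmH2O.
τ = R × C = 12.576 × 0.02205 L/cmH2O = 0.2773 s.
Fraction remaining = e^(−Te/τ) = e^(−0.61/0.2773) = 0.1108.
Trapped volume = 355.0 × 0.1108 = 39.334 mL.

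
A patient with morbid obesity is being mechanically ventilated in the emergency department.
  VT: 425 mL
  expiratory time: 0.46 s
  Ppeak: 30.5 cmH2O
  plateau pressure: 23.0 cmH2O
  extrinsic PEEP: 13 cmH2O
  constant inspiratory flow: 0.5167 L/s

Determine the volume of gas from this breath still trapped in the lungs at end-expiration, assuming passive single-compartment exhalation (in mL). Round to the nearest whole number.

R = (PIP − Pplat)/V̇ = (30.5 − 23.0) / 0.5167 = 7.5/0.5167 = 14.515 cmH2O·s/L.
C = Vt/(Pplat − PEEP) = 425.0 / (23.0 − 13) = 425.0/10.0 = 42.5 mL/cmH2O.
τ = R × C = 14.515 × 0.0425 L/cmH2O = 0.6169 s.
Fraction remaining = e^(−Te/τ) = e^(−0.46/0.6169) = 0.4744.
Trapped volume = 425.0 × 0.4744 = 201.62 mL.

202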